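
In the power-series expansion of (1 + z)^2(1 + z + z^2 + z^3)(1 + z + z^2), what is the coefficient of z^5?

8

(1 + z)^2 has coefficients 1,2,1 for degrees 0…2.
(1 + z + z^2 + z^3) has coefficients 1,1,1,1,0,0 for degrees 0…5.
Finally multiplying by (1 + z + z^2), the product of all factors after the first has coefficients 1,2,3,3,2,1 for degrees 0…5.
[z^5] = 1·1 + 2·2 + 1·3 = 8.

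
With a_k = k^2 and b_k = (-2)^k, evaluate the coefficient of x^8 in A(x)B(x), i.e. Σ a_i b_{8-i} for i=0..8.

The convolution is the x^8 coefficient of A(x)B(x).
Σ = 0·256 + 1·(-128) + 4·64 + 9·(-32) + 16·16 + 25·(-8) + 36·4 + 49·(-2) + 64·1 = 6.

6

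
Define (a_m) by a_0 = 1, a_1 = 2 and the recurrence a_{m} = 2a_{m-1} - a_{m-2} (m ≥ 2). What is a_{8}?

The ordinary generating function has denominator 1 - 2t + t^2.
Iterating the recurrence: a_0,…,a_{8} = 1, 2, 3, 4, 5, 6, 7, 8, 9.

9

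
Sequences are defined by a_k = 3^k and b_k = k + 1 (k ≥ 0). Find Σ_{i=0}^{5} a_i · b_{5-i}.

543

The convolution is the t^5 coefficient of A(t)B(t).
Σ = 1·6 + 3·5 + 9·4 + 27·3 + 81·2 + 243·1 = 543.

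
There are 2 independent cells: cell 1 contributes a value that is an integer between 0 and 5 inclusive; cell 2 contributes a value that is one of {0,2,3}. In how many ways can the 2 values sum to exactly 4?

The generating function for the choices is (1 + q + q² + q³ + q⁴ + q⁵)·(1 + q² + q³); the count is [q⁴].
(1 + q + q² + q³ + q⁴ + q⁵) has coefficients 1,1,1,1,1 for degrees 0…4.
(1 + q² + q³) has coefficients 1,0,1,1,0 for degrees 0…4.
[q⁴] = 1·0 + 1·1 + 1·1 + 1·0 + 1·1 = 3.

3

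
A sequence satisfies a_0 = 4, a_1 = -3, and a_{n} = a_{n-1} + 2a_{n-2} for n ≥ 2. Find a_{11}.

The ordinary generating function has denominator 1 - x - 2x^2.
Iterating the recurrence: a_0,…,a_{11} = 4, -3, 5, -1, 9, 7, 25, 39, 89, 167, 345, 679.

679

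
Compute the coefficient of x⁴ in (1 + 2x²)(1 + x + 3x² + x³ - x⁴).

(1 + 2x²) has coefficients 1,0,2 for degrees 0…2.
(1 + x + 3x² + x³ - x⁴) has coefficients 1,1,3,1,-1 for degrees 0…4.
[x⁴] = 1·(-1) + 2·3 = 5.

5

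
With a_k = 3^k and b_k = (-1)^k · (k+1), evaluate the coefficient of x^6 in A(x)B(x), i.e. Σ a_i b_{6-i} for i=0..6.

This is [x^6] in the product of the two ordinary generating functions.
Σ = 1·7 + 3·(-6) + 9·5 + 27·(-4) + 81·3 + 243·(-2) + 729·1 = 412.

412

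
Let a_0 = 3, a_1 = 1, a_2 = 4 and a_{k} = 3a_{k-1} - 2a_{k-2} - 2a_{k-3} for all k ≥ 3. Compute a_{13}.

The ordinary generating function has denominator 1 - 3x + 2x^2 + 2x^3.
Iterating the recurrence: a_0,…,a_{13} = 3, 1, 4, 4, 2, -10, -42, -110, -226, -374, -450, -150, 1198, 4794.

4794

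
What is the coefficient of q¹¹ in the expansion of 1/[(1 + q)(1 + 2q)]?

-4095

Partial fractions give a closed form: a_n = (-1)·(-1)^n + (2)·(-2)^n.
At n = 11: a_11 = -4095.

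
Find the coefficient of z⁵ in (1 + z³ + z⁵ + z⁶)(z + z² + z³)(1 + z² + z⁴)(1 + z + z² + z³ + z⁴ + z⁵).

(1 + z³ + z⁵ + z⁶) has coefficients 1,0,0,1,0,1 for degrees 0…5.
(z + z² + z³) has coefficients 0,1,1,1,0,0 for degrees 0…5.
Multiplying by (1 + z² + z⁴) gives running coefficients 0,1,1,2,1,2 for degrees 0…5.
Finally multiplying by (1 + z + z² + z³ + z⁴ + z⁵), the product of all factors after the first has coefficients 0,1,2,4,5,7 for degrees 0…5.
[z⁵] = 1·7 + 1·2 + 1·0 = 9.

9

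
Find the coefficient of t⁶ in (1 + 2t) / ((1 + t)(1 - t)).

1

The denominator gives the recurrence a_n = a_(n−2) for n ≥ 2; the numerator fixes a_0 = 1, a_1 = 2.
Iterating: 1, 2, 1, 2, 1, 2, 1, so a_6 = 1.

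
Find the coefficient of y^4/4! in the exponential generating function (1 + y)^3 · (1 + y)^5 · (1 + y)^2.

The EGF product rule gives c_4 = Σ_{k_1+k_2+k_3=4} C(4; k_1,k_2,k_3) · ∏ g_i(k_i), where (1+y)^3 gives the falling factorial (3)_k; (1+y)^5 gives the falling factorial (5)_k; (1+y)^2 gives the falling factorial (2)_k.
g_1(k) for k = 0…4: 1, 3, 6, 6, 0.
g_2(k) for k = 0…4: 1, 5, 20, 60, 120.
g_3(k) for k = 0…4: 1, 2, 2, 0, 0.
First combine the last two factors: h(k) = Σ_j C(k,j)·g_2(j)·g_3(k−j) for k = 0…4: 1, 7, 42, 210, 840.
c_4 = Σ_k C(4,k)·g_1(k)·h(4−k) = 1·1·840 + 4·3·210 + 6·6·42 + 4·6·7 = 840 + 2520 + 1512 + 168 = 5040.

5040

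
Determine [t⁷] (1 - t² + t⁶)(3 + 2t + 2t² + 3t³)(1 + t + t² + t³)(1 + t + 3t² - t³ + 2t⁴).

-6

(1 - t² + t⁶) has coefficients 1,0,-1,0,0,0,1 for degrees 0…6.
(3 + 2t + 2t² + 3t³) has coefficients 3,2,2,3,0,0,0,0 for degrees 0…7.
Multiplying by (1 + t + t² + t³) gives running coefficients 3,5,7,10,7,5,3,0 for degrees 0…7.
Finally multiplying by (1 + t + 3t² - t³ + 2t⁴), the product of all factors after the first has coefficients 3,8,21,29,39,45,33,31 for degrees 0…7.
[t⁷] = 1·31 − 1·45 + 1·8 = -6.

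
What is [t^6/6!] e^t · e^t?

64

The EGF product rule gives c_6 = Σ_{k_1+k_2=6} C(6; k_1,k_2) · ∏ g_i(k_i), where e^t gives (1)^k; e^t gives (1)^k.
g_1(k) for k = 0…6: 1, 1, 1, 1, 1, 1, 1.
g_2(k) for k = 0…6: 1, 1, 1, 1, 1, 1, 1.
c_6 = Σ_k C(6,k)·g_1(k)·g_2(6−k) = 1·1·1 + 6·1·1 + 15·1·1 + 20·1·1 + 15·1·1 + 6·1·1 + 1·1·1 = 1 + 6 + 15 + 20 + 15 + 6 + 1 = 64.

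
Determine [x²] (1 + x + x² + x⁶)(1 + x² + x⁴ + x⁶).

(1 + x + x² + x⁶) has coefficients 1,1,1 for degrees 0…2.
(1 + x² + x⁴ + x⁶) has coefficients 1,0,1 for degrees 0…2.
[x²] = 1·1 + 1·0 + 1·1 = 2.

2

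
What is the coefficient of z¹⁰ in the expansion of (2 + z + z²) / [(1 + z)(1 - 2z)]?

1878

The denominator gives the recurrence a_n = a_(n−1) + 2a_(n−2) for n ≥ 3; the numerator fixes a_0 = 2, a_1 = 3, a_2 = 8.
Iterating: 2, 3, 8, 14, 30, 58, 118, 234, 470, 938, 1878, so a_10 = 1878.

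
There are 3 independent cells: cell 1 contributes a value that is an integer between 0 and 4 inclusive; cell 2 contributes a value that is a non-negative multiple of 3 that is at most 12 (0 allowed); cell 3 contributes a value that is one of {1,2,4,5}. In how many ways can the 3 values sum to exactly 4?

4

The generating function for the choices is (1 + x + x² + x³ + x⁴)·(1 + x³ + x⁶ + x⁹ + x¹²)·(x + x² + x⁴ + x⁵); the count is [x⁴].
(1 + x + x² + x³ + x⁴) has coefficients 1,1,1,1,1 for degrees 0…4.
(1 + x³ + x⁶ + x⁹ + x¹²) has coefficients 1,0,0,1,0 for degrees 0…4.
Finally multiplying by (x + x² + x⁴ + x⁵), the product of all factors after the first has coefficients 0,1,1,0,2 for degrees 0…4.
[x⁴] = 1·2 + 1·0 + 1·1 + 1·1 + 1·0 = 4.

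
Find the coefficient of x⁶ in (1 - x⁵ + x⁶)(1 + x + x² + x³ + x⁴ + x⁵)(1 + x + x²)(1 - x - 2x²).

(1 - x⁵ + x⁶) has coefficients 1,0,0,0,0,-1,1 for degrees 0…6.
(1 + x + x² + x³ + x⁴ + x⁵) has coefficients 1,1,1,1,1,1,0 for degrees 0…6.
Multiplying by (1 + x + x²) gives running coefficients 1,2,3,3,3,3,2 for degrees 0…6.
Finally multiplying by (1 - x - 2x²), the product of all factors after the first has coefficients 1,1,-1,-4,-6,-6,-7 for degrees 0…6.
[x⁶] = 1·(-7) − 1·1 + 1·1 = -7.

-7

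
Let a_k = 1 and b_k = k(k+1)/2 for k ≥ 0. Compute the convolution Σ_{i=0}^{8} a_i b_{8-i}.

120

Write out a_i and b_{8-i} for i = 0,…,8 and sum the products.
Σ = 1·36 + 1·28 + 1·21 + 1·15 + 1·10 + 1·6 + 1·3 + 1·1 + 1·0 = 120.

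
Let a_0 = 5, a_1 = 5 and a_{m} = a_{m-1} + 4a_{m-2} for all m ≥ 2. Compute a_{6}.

905

The ordinary generating function has denominator 1 - t - 4t^2.
Iterating the recurrence: a_0,…,a_{6} = 5, 5, 25, 45, 145, 325, 905.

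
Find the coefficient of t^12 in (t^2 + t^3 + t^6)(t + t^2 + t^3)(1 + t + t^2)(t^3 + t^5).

7

(t^2 + t^3 + t^6) has coefficients 0,0,1,1,0,0,1 for degrees 0…6.
(t + t^2 + t^3) has coefficients 0,1,1,1,0,0,0,0,0,0,0,0,0 for degrees 0…12.
Multiplying by (1 + t + t^2) gives running coefficients 0,1,2,3,2,1,0,0,0,0,0,0,0 for degrees 0…12.
Finally multiplying by (t^3 + t^5), the product of all factors after the first has coefficients 0,0,0,0,1,2,4,4,4,2,1,0,0 for degrees 0…12.
[t^12] = 1·1 + 1·2 + 1·4 = 7.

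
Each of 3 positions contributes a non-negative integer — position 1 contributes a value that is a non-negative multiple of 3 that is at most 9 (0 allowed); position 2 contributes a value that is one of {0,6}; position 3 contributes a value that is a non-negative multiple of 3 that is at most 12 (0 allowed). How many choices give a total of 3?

The generating function for the choices is (1 + t^3 + t^6 + t^9)·(1 + t^6)·(1 + t^3 + t^6 + t^9 + t^12); the count is [t^3].
(1 + t^3 + t^6 + t^9) has coefficients 1,0,0,1 for degrees 0…3.
(1 + t^6) has coefficients 1,0,0,0 for degrees 0…3.
Finally multiplying by (1 + t^3 + t^6 + t^9 + t^12), the product of all factors after the first has coefficients 1,0,0,1 for degrees 0…3.
[t^3] = 1·1 + 1·1 = 2.

2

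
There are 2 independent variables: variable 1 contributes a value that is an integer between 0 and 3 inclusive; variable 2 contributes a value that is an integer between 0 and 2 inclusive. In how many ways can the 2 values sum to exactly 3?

The generating function for the choices is (1 + y + y² + y³)·(1 + y + y²); the count is [y³].
(1 + y + y² + y³) has coefficients 1,1,1,1 for degrees 0…3.
(1 + y + y²) has coefficients 1,1,1,0 for degrees 0…3.
[y³] = 1·0 + 1·1 + 1·1 + 1·1 = 3.

3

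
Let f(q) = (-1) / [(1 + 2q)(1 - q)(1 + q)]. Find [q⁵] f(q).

The denominator gives the recurrence a_n = −2a_(n−1) + a_(n−2) + 2a_(n−3) for n ≥ 3; the numerator fixes a_0 = -1, a_1 = 2, a_2 = -5.
Iterating: -1, 2, -5, 10, -21, 42, so a_5 = 42.

42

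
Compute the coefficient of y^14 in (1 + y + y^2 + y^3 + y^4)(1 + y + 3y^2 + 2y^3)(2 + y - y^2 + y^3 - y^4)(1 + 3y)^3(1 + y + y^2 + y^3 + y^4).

-644

(1 + y + y^2 + y^3 + y^4) has coefficients 1,1,1,1,1 for degrees 0…4.
(1 + y + 3y^2 + 2y^3) has coefficients 1,1,3,2,0,0,0,0,0,0,0,0,0,0,0 for degrees 0…14.
Multiplying by (2 + y - y^2 + y^3 - y^4) gives running coefficients 2,3,6,7,-1,0,-1,-2,0,0,0,0,0,0,0 for degrees 0…14.
Multiplying by (1 + 3y)^3 gives running coefficients 2,21,87,196,305,342,161,-38,-45,-81,-54,0,0,0,0 for degrees 0…14.
Finally multiplying by (1 + y + y^2 + y^3 + y^4), the product of all factors after the first has coefficients 2,23,110,306,611,951,1091,966,725,339,-57,-218,-180,-135,-54 for degrees 0…14.
[y^14] = 1·(-54) + 1·(-135) + 1·(-180) + 1·(-218) + 1·(-57) = -644.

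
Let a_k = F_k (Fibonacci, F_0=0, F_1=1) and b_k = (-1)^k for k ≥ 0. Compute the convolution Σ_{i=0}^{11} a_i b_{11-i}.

The convolution is the x^11 coefficient of A(x)B(x).
Σ = 0·(-1) + 1·1 + 1·(-1) + 2·1 + 3·(-1) + 5·1 + 8·(-1) + 13·1 + 21·(-1) + 34·1 + 55·(-1) + 89·1 = 56.

56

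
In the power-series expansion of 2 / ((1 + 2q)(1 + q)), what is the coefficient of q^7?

Partial fractions give a closed form: a_n = (4)·(-2)^n + (-2)·(-1)^n.
At n = 7: a_7 = -510.

-510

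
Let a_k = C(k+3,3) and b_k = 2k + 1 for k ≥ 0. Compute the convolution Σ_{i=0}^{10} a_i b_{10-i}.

The convolution is the t^10 coefficient of A(t)B(t).
Σ = 1·21 + 4·19 + 10·17 + 20·15 + 35·13 + 56·11 + 84·9 + 120·7 + 165·5 + 220·3 + 286·1 = 5005.

5005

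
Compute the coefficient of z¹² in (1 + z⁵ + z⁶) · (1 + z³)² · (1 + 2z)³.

23

(1 + z⁵ + z⁶) has coefficients 1,0,0,0,0,1,1 for degrees 0…6.
(1 + z³)² has coefficients 1,0,0,2,0,0,1,0,0,0,0,0,0 for degrees 0…12.
Finally multiplying by (1 + 2z)³, the product of all factors after the first has coefficients 1,6,12,10,12,24,17,6,12,8,0,0,0 for degrees 0…12.
[z¹²] = 1·0 + 1·6 + 1·17 = 23.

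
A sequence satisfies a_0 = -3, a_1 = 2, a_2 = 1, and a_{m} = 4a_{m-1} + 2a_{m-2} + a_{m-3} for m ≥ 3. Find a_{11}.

The ordinary generating function has denominator 1 - 4x - 2x^2 - x^3.
Iterating the recurrence: a_0,…,a_{11} = -3, 2, 1, 5, 24, 107, 481, 2162, 9717, 43673, 196288, 882215.

882215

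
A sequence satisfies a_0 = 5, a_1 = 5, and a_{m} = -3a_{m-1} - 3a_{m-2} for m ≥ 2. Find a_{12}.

The ordinary generating function has denominator 1 + 3t + 3t^2.
Iterating the recurrence: a_0,…,a_{12} = 5, 5, -30, 75, -135, 180, -135, -135, 810, -2025, 3645, -4860, 3645.

3645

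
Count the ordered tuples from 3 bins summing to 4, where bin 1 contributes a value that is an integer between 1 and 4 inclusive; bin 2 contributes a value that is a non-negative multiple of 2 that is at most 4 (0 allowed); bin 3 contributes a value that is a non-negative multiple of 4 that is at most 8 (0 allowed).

The generating function for the choices is (y + y² + y³ + y⁴)·(1 + y² + y⁴)·(1 + y⁴ + y⁸); the count is [y⁴].
(y + y² + y³ + y⁴) has coefficients 0,1,1,1,1 for degrees 0…4.
(1 + y² + y⁴) has coefficients 1,0,1,0,1 for degrees 0…4.
Finally multiplying by (1 + y⁴ + y⁸), the product of all factors after the first has coefficients 1,0,1,0,2 for degrees 0…4.
[y⁴] = 1·0 + 1·1 + 1·0 + 1·1 = 2.

2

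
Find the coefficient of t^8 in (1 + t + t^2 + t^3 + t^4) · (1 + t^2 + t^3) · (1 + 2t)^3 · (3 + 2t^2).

286

(1 + t + t^2 + t^3 + t^4) has coefficients 1,1,1,1,1 for degrees 0…4.
(1 + t^2 + t^3) has coefficients 1,0,1,1,0,0,0,0,0 for degrees 0…8.
Multiplying by (1 + 2t)^3 gives running coefficients 1,6,13,15,18,20,8,0,0 for degrees 0…8.
Finally multiplying by (3 + 2t^2), the product of all factors after the first has coefficients 3,18,41,57,80,90,60,40,16 for degrees 0…8.
[t^8] = 1·16 + 1·40 + 1·60 + 1·90 + 1·80 = 286.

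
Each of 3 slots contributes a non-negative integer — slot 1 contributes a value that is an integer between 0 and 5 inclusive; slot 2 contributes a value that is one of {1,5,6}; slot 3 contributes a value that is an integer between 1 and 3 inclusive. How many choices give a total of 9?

The generating function for the choices is (1 + z + z^2 + z^3 + z^4 + z^5)·(z + z^5 + z^6)·(z + z^2 + z^3); the count is [z^9].
(1 + z + z^2 + z^3 + z^4 + z^5) has coefficients 1,1,1,1,1,1 for degrees 0…5.
(z + z^5 + z^6) has coefficients 0,1,0,0,0,1,1,0,0,0 for degrees 0…9.
Finally multiplying by (z + z^2 + z^3), the product of all factors after the first has coefficients 0,0,1,1,1,0,1,2,2,1 for degrees 0…9.
[z^9] = 1·1 + 1·2 + 1·2 + 1·1 + 1·0 + 1·1 = 7.

7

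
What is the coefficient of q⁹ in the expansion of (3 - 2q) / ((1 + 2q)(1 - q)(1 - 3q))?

The denominator gives the recurrence a_n = 2a_(n−1) + 5a_(n−2) − 6a_(n−3) for n ≥ 3; the numerator fixes a_0 = 3, a_1 = 4, a_2 = 23.
Iterating: 3, 4, 23, 48, 187, 476, 1599, 4456, 14051, 40788, so a_9 = 40788.

40788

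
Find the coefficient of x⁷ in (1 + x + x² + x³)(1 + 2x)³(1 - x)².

4

(1 + x + x² + x³) has coefficients 1,1,1,1 for degrees 0…3.
(1 + 2x)³ has coefficients 1,6,12,8,0,0,0,0 for degrees 0…7.
Finally multiplying by (1 - x)², the product of all factors after the first has coefficients 1,4,1,-10,-4,8,0,0 for degrees 0…7.
[x⁷] = 1·0 + 1·0 + 1·8 + 1·(-4) = 4.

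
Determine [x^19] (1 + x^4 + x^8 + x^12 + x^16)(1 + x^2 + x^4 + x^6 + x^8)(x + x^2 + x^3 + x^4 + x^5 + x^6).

(1 + x^4 + x^8 + x^12 + x^16) has coefficients 1,0,0,0,1,0,0,0,1,0,0,0,1,0,0,0,1 for degrees 0…16.
(1 + x^2 + x^4 + x^6 + x^8) has coefficients 1,0,1,0,1,0,1,0,1,0,0,0,0,0,0,0,0,0,0,0 for degrees 0…19.
Finally multiplying by (x + x^2 + x^3 + x^4 + x^5 + x^6), the product of all factors after the first has coefficients 0,1,1,2,2,3,3,3,3,3,3,2,2,1,1,0,0,0,0,0 for degrees 0…19.
[x^19] = 1·0 + 1·0 + 1·2 + 1·3 + 1·2 = 7.

7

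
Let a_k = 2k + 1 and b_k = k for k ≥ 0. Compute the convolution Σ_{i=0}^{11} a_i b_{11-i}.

The convolution is the x^11 coefficient of A(x)B(x).
Σ = 1·11 + 3·10 + 5·9 + 7·8 + 9·7 + 11·6 + 13·5 + 15·4 + 17·3 + 19·2 + 21·1 + 23·0 = 506.

506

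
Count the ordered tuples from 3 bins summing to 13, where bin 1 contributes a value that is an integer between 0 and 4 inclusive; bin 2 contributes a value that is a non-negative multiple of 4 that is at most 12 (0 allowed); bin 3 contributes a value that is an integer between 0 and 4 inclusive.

The generating function for the choices is (1 + t + t² + t³ + t⁴)·(1 + t⁴ + t⁸ + t¹²)·(1 + t + t² + t³ + t⁴); the count is [t¹³].
(1 + t + t² + t³ + t⁴) has coefficients 1,1,1,1,1 for degrees 0…4.
(1 + t⁴ + t⁸ + t¹²) has coefficients 1,0,0,0,1,0,0,0,1,0,0,0,1,0 for degrees 0…13.
Finally multiplying by (1 + t + t² + t³ + t⁴), the product of all factors after the first has coefficients 1,1,1,1,2,1,1,1,2,1,1,1,2,1 for degrees 0…13.
[t¹³] = 1·1 + 1·2 + 1·1 + 1·1 + 1·1 = 6.

6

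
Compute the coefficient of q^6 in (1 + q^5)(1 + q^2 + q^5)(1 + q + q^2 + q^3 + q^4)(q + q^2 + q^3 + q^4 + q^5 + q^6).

11

(1 + q^5) has coefficients 1,0,0,0,0,1 for degrees 0…5.
(1 + q^2 + q^5) has coefficients 1,0,1,0,0,1,0 for degrees 0…6.
Multiplying by (1 + q + q^2 + q^3 + q^4) gives running coefficients 1,1,2,2,2,2,2 for degrees 0…6.
Finally multiplying by (q + q^2 + q^3 + q^4 + q^5 + q^6), the product of all factors after the first has coefficients 0,1,2,4,6,8,10 for degrees 0…6.
[q^6] = 1·10 + 1·1 = 11.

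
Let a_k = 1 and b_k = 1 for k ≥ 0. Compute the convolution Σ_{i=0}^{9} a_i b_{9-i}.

This is [x^9] in the product of the two ordinary generating functions.
Σ = 1·1 + 1·1 + 1·1 + 1·1 + 1·1 + 1·1 + 1·1 + 1·1 + 1·1 + 1·1 = 10.

10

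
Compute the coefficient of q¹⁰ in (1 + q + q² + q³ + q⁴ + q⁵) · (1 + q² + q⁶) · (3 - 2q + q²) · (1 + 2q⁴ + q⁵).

(1 + q + q² + q³ + q⁴ + q⁵) has coefficients 1,1,1,1,1,1 for degrees 0…5.
(1 + q² + q⁶) has coefficients 1,0,1,0,0,0,1,0,0,0,0 for degrees 0…10.
Multiplying by (3 - 2q + q²) gives running coefficients 3,-2,4,-2,1,0,3,-2,1,0,0 for degrees 0…10.
Finally multiplying by (1 + 2q⁴ + q⁵), the product of all factors after the first has coefficients 3,-2,4,-2,7,-1,9,-2,1,1,6 for degrees 0…10.
[q¹⁰] = 1·6 + 1·1 + 1·1 + 1·(-2) + 1·9 + 1·(-1) = 14.

14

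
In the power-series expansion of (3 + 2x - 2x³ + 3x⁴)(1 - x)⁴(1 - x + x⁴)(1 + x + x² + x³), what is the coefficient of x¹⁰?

-18

(3 + 2x - 2x³ + 3x⁴) has coefficients 3,2,0,-2,3 for degrees 0…4.
(1 - x)⁴ has coefficients 1,-4,6,-4,1,0,0,0,0,0,0 for degrees 0…10.
Multiplying by (1 - x + x⁴) gives running coefficients 1,-5,10,-10,6,-5,6,-4,1,0,0 for degrees 0…10.
Finally multiplying by (1 + x + x² + x³), the product of all factors after the first has coefficients 1,-4,6,-4,1,1,-3,3,-2,3,-3 for degrees 0…10.
[x¹⁰] = 3·(-3) + 2·3 − 2·3 + 3·(-3) = -18.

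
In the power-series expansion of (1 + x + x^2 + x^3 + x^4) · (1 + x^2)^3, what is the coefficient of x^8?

4

(1 + x + x^2 + x^3 + x^4) has coefficients 1,1,1,1,1 for degrees 0…4.
(1 + x^2)^3 has coefficients 1,0,3,0,3,0,1,0,0 for degrees 0…8.
[x^8] = 1·0 + 1·0 + 1·1 + 1·0 + 1·3 = 4.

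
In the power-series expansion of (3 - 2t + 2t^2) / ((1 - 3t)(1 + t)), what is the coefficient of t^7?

The denominator gives the recurrence a_n = 2a_(n−1) + 3a_(n−2) for n ≥ 3; the numerator fixes a_0 = 3, a_1 = 4, a_2 = 19.
Iterating: 3, 4, 19, 50, 157, 464, 1399, 4190, so a_7 = 4190.

4190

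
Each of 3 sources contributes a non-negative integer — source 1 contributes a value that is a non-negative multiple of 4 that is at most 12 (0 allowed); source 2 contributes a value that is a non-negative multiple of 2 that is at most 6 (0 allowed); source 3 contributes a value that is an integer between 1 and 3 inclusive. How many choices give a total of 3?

The generating function for the choices is (1 + z⁴ + z⁸ + z¹²)·(1 + z² + z⁴ + z⁶)·(z + z² + z³); the count is [z³].
(1 + z⁴ + z⁸ + z¹²) has coefficients 1,0,0,0 for degrees 0…3.
(1 + z² + z⁴ + z⁶) has coefficients 1,0,1,0 for degrees 0…3.
Finally multiplying by (z + z² + z³), the product of all factors after the first has coefficients 0,1,1,2 for degrees 0…3.
[z³] = 1·2 = 2.

2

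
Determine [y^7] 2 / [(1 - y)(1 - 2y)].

The denominator gives the recurrence a_n = 3a_(n−1) − 2a_(n−2) for n ≥ 2; the numerator fixes a_0 = 2, a_1 = 6.
Iterating: 2, 6, 14, 30, 62, 126, 254, 510, so a_7 = 510.

510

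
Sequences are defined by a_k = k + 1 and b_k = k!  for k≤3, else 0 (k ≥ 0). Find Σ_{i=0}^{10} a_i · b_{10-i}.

Write out a_i and b_{10-i} for i = 0,…,10 and sum the products.
Σ = 1·0 + 2·0 + 3·0 + 4·0 + 5·0 + 6·0 + 7·0 + 8·6 + 9·2 + 10·1 + 11·1 = 87.

87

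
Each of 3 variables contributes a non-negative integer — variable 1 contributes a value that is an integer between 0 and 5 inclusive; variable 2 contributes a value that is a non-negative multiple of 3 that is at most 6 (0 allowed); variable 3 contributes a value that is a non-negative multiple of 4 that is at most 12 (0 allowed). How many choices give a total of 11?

The generating function for the choices is (1 + q + q^2 + q^3 + q^4 + q^5)·(1 + q^3 + q^6)·(1 + q^4 + q^8 + q^12); the count is [q^11].
(1 + q + q^2 + q^3 + q^4 + q^5) has coefficients 1,1,1,1,1,1 for degrees 0…5.
(1 + q^3 + q^6) has coefficients 1,0,0,1,0,0,1,0,0,0,0,0 for degrees 0…11.
Finally multiplying by (1 + q^4 + q^8 + q^12), the product of all factors after the first has coefficients 1,0,0,1,1,0,1,1,1,0,1,1 for degrees 0…11.
[q^11] = 1·1 + 1·1 + 1·0 + 1·1 + 1·1 + 1·1 = 5.

5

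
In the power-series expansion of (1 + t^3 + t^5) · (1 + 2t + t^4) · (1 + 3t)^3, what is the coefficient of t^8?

(1 + t^3 + t^5) has coefficients 1,0,0,1,0,1 for degrees 0…5.
(1 + 2t + t^4) has coefficients 1,2,0,0,1,0,0,0,0 for degrees 0…8.
Finally multiplying by (1 + 3t)^3, the product of all factors after the first has coefficients 1,11,45,81,55,9,27,27,0 for degrees 0…8.
[t^8] = 1·0 + 1·9 + 1·81 = 90.

90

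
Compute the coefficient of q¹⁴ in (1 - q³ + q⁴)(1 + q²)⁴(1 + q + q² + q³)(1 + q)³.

(1 - q³ + q⁴) has coefficients 1,0,0,-1,1 for degrees 0…4.
(1 + q²)⁴ has coefficients 1,0,4,0,6,0,4,0,1,0,0,0,0,0,0 for degrees 0…14.
Multiplying by (1 + q + q² + q³) gives running coefficients 1,1,5,5,10,10,10,10,5,5,1,1,0,0,0 for degrees 0…14.
Finally multiplying by (1 + q)³, the product of all factors after the first has coefficients 1,4,11,24,41,60,75,80,75,60,41,24,11,4,1 for degrees 0…14.
[q¹⁴] = 1·1 − 1·24 + 1·41 = 18.

18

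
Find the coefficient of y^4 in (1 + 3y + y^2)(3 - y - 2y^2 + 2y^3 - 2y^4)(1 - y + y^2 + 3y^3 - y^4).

26

(1 + 3y + y^2) has coefficients 1,3,1 for degrees 0…2.
(3 - y - 2y^2 + 2y^3 - 2y^4) has coefficients 3,-1,-2,2,-2 for degrees 0…4.
Finally multiplying by (1 - y + y^2 + 3y^3 - y^4), the product of all factors after the first has coefficients 3,-4,2,12,-12 for degrees 0…4.
[y^4] = 1·(-12) + 3·12 + 1·2 = 26.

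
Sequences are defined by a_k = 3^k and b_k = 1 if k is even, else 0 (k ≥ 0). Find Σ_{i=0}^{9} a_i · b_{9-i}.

This is [x^9] in the product of the two ordinary generating functions.
Σ = 1·0 + 3·1 + 9·0 + 27·1 + 81·0 + 243·1 + 729·0 + 2187·1 + 6561·0 + 19683·1 = 22143.

22143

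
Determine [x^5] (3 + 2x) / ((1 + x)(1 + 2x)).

-127

Partial fractions give a closed form: a_n = (-1)·(-1)^n + (4)·(-2)^n.
At n = 5: a_5 = -127.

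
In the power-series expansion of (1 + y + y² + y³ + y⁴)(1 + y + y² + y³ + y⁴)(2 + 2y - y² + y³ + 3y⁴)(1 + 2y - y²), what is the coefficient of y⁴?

37

(1 + y + y² + y³ + y⁴) has coefficients 1,1,1,1,1 for degrees 0…4.
(1 + y + y² + y³ + y⁴) has coefficients 1,1,1,1,1 for degrees 0…4.
Multiplying by (2 + 2y - y² + y³ + 3y⁴) gives running coefficients 2,4,3,4,7 for degrees 0…4.
Finally multiplying by (1 + 2y - y²), the product of all factors after the first has coefficients 2,8,9,6,12 for degrees 0…4.
[y⁴] = 1·12 + 1·6 + 1·9 + 1·8 + 1·2 = 37.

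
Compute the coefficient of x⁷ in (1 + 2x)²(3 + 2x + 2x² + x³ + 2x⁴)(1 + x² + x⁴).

(1 + 2x)² has coefficients 1,4,4 for degrees 0…2.
(3 + 2x + 2x² + x³ + 2x⁴) has coefficients 3,2,2,1,2,0,0,0 for degrees 0…7.
Finally multiplying by (1 + x² + x⁴), the product of all factors after the first has coefficients 3,2,5,3,7,3,4,1 for degrees 0…7.
[x⁷] = 1·1 + 4·4 + 4·3 = 29.

29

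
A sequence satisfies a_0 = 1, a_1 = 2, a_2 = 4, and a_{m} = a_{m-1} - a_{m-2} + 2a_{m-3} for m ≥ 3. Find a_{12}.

The ordinary generating function has denominator 1 - x + x^2 - 2x^3.
Iterating the recurrence: a_0,…,a_{12} = 1, 2, 4, 4, 4, 8, 12, 12, 16, 28, 36, 40, 60.

60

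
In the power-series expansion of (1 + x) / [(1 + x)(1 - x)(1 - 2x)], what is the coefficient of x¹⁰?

2047

Partial fractions give a closed form: a_n = (-1)·1^n + (2)·2^n.
At n = 10: a_10 = 2047.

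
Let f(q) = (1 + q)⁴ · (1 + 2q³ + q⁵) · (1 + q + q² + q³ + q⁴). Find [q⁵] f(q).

(1 + q)⁴ has coefficients 1,4,6,4,1 for degrees 0…4.
(1 + 2q³ + q⁵) has coefficients 1,0,0,2,0,1 for degrees 0…5.
Finally multiplying by (1 + q + q² + q³ + q⁴), the product of all factors after the first has coefficients 1,1,1,3,3,3 for degrees 0…5.
[q⁵] = 1·3 + 4·3 + 6·3 + 4·1 + 1·1 = 38.

38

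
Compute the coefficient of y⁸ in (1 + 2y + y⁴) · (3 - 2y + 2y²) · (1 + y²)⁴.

(1 + 2y + y⁴) has coefficients 1,2,0,0,1 for degrees 0…4.
(3 - 2y + 2y²) has coefficients 3,-2,2,0,0,0,0,0,0 for degrees 0…8.
Finally multiplying by (1 + y²)⁴, the product of all factors after the first has coefficients 3,-2,14,-8,26,-12,24,-8,11 for degrees 0…8.
[y⁸] = 1·11 + 2·(-8) + 1·26 = 21.

21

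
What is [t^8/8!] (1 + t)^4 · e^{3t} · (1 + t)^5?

68458041

The EGF product rule gives c_8 = Σ_{k_1+k_2+k_3=8} C(8; k_1,k_2,k_3) · ∏ g_i(k_i), where (1+t)^4 gives the falling factorial (4)_k; e^{3t} gives (3)^k; (1+t)^5 gives the falling factorial (5)_k.
g_1(k) for k = 0…8: 1, 4, 12, 24, 24, 0, 0, 0, 0.
g_2(k) for k = 0…8: 1, 3, 9, 27, 81, 243, 729, 2187, 6561.
g_3(k) for k = 0…8: 1, 5, 20, 60, 120, 120, 0, 0, 0.
First combine the last two factors: h(k) = Σ_j C(k,j)·g_2(j)·g_3(k−j) for k = 0…8: 1, 8, 59, 402, 2541, 14988, 83079, 435942, 2180601.
c_8 = Σ_k C(8,k)·g_1(k)·h(8−k) = 1·1·2180601 + 8·4·435942 + 28·12·83079 + 56·24·14988 + 70·24·2541 = 2180601 + 13950144 + 27914544 + 20143872 + 4268880 = 68458041.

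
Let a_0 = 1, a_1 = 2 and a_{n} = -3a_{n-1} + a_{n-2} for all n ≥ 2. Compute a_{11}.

240125

The ordinary generating function has denominator 1 + 3y - y^2.
Iterating the recurrence: a_0,…,a_{11} = 1, 2, -5, 17, -56, 185, -611, 2018, -6665, 22013, -72704, 240125.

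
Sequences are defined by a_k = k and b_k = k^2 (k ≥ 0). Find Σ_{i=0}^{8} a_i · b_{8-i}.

This is [x^8] in the product of the two ordinary generating functions.
Σ = 0·64 + 1·49 + 2·36 + 3·25 + 4·16 + 5·9 + 6·4 + 7·1 + 8·0 = 336.

336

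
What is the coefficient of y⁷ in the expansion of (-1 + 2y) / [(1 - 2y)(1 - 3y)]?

Partial fractions give a closed form: a_n = (-1)·3^n.
At n = 7: a_7 = -2187.

-2187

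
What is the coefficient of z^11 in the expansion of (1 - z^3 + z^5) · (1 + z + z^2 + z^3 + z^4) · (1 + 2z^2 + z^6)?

2

(1 - z^3 + z^5) has coefficients 1,0,0,-1,0,1 for degrees 0…5.
(1 + z + z^2 + z^3 + z^4) has coefficients 1,1,1,1,1,0,0,0,0,0,0,0 for degrees 0…11.
Finally multiplying by (1 + 2z^2 + z^6), the product of all factors after the first has coefficients 1,1,3,3,3,2,3,1,1,1,1,0 for degrees 0…11.
[z^11] = 1·0 − 1·1 + 1·3 = 2.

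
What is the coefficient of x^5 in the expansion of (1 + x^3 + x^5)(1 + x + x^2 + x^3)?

(1 + x^3 + x^5) has coefficients 1,0,0,1,0,1 for degrees 0…5.
(1 + x + x^2 + x^3) has coefficients 1,1,1,1,0,0 for degrees 0…5.
[x^5] = 1·0 + 1·1 + 1·1 = 2.

2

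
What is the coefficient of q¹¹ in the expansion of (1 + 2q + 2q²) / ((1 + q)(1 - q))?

The denominator gives the recurrence a_n = a_(n−2) for n ≥ 3; the numerator fixes a_0 = 1, a_1 = 2, a_2 = 3.
Iterating: 1, 2, 3, 2, 3, 2, 3, 2, 3, 2, 3, 2, so a_11 = 2.

2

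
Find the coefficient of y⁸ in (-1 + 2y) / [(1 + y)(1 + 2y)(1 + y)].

-2017

The denominator gives the recurrence a_n = −4a_(n−1) − 5a_(n−2) − 2a_(n−3) for n ≥ 3; the numerator fixes a_0 = -1, a_1 = 6, a_2 = -19.
Iterating: -1, 6, -19, 48, -109, 234, -487, 996, -2017, so a_8 = -2017.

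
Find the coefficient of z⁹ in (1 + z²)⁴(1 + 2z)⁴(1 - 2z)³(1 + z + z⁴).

(1 + z²)⁴ has coefficients 1,0,4,0,6,0,4,0,1 for degrees 0…8.
(1 + 2z)⁴ has coefficients 1,8,24,32,16,0,0,0,0,0 for degrees 0…9.
Multiplying by (1 - 2z)³ gives running coefficients 1,2,-12,-24,48,96,-64,-128,0,0 for degrees 0…9.
Finally multiplying by (1 + z + z⁴), the product of all factors after the first has coefficients 1,3,-10,-36,25,146,20,-216,-80,96 for degrees 0…9.
[z⁹] = 1·96 + 4·(-216) + 6·146 + 4·(-36) + 1·3 = -33.

-33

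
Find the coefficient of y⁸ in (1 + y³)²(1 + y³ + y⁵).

(1 + y³)² has coefficients 1,0,0,2,0,0,1 for degrees 0…6.
(1 + y³ + y⁵) has coefficients 1,0,0,1,0,1,0,0,0 for degrees 0…8.
[y⁸] = 1·0 + 2·1 + 1·0 = 2.

2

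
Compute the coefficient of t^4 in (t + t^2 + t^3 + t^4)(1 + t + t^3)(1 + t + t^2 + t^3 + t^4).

8

(t + t^2 + t^3 + t^4) has coefficients 0,1,1,1,1 for degrees 0…4.
(1 + t + t^3) has coefficients 1,1,0,1,0 for degrees 0…4.
Finally multiplying by (1 + t + t^2 + t^3 + t^4), the product of all factors after the first has coefficients 1,2,2,3,3 for degrees 0…4.
[t^4] = 1·3 + 1·2 + 1·2 + 1·1 = 8.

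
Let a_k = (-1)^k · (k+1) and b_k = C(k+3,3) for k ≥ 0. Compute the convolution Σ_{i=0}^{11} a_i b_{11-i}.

112

The convolution is the t^11 coefficient of A(t)B(t).
Σ = 1·364 − 2·286 + 3·220 − 4·165 + 5·120 − 6·84 + 7·56 − 8·35 + 9·20 − 10·10 + 11·4 − 12·1 = 112.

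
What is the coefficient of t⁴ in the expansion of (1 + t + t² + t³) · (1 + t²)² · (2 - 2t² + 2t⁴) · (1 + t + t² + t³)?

(1 + t + t² + t³) has coefficients 1,1,1,1 for degrees 0…3.
(1 + t²)² has coefficients 1,0,2,0,1 for degrees 0…4.
Multiplying by (2 - 2t² + 2t⁴) gives running coefficients 2,0,2,0,0 for degrees 0…4.
Finally multiplying by (1 + t + t² + t³), the product of all factors after the first has coefficients 2,2,4,4,2 for degrees 0…4.
[t⁴] = 1·2 + 1·4 + 1·4 + 1·2 = 12.

12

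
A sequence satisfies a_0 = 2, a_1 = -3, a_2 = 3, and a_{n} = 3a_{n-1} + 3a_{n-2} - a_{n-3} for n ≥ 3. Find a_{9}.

The ordinary generating function has denominator 1 - 3z - 3z^2 + z^3.
Iterating the recurrence: a_0,…,a_{9} = 2, -3, 3, -2, 6, 9, 47, 162, 618, 2293.

2293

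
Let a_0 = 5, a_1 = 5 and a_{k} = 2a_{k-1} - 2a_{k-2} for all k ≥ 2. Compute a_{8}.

80

The ordinary generating function has denominator 1 - 2q + 2q^2.
Iterating the recurrence: a_0,…,a_{8} = 5, 5, 0, -10, -20, -20, 0, 40, 80.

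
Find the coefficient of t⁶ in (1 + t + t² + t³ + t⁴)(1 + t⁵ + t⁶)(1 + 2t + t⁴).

(1 + t + t² + t³ + t⁴) has coefficients 1,1,1,1,1 for degrees 0…4.
(1 + t⁵ + t⁶) has coefficients 1,0,0,0,0,1,1 for degrees 0…6.
Finally multiplying by (1 + 2t + t⁴), the product of all factors after the first has coefficients 1,2,0,0,1,1,3 for degrees 0…6.
[t⁶] = 1·3 + 1·1 + 1·1 + 1·0 + 1·0 = 5.

5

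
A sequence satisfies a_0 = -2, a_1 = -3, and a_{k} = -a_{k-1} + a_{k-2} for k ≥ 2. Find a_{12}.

254

The ordinary generating function has denominator 1 + z - z^2.
Iterating the recurrence: a_0,…,a_{12} = -2, -3, 1, -4, 5, -9, 14, -23, 37, -60, 97, -157, 254.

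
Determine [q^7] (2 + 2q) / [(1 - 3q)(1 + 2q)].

3448

Partial fractions give a closed form: a_n = (8/5)·3^n + (2/5)·(-2)^n.
At n = 7: a_7 = 3448.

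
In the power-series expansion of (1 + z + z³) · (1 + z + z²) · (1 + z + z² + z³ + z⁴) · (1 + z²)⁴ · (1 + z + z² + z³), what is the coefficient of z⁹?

353

(1 + z + z³) has coefficients 1,1,0,1 for degrees 0…3.
(1 + z + z²) has coefficients 1,1,1,0,0,0,0,0,0,0 for degrees 0…9.
Multiplying by (1 + z + z² + z³ + z⁴) gives running coefficients 1,2,3,3,3,2,1,0,0,0 for degrees 0…9.
Multiplying by (1 + z²)⁴ gives running coefficients 1,2,7,11,21,26,35,34,35,26 for degrees 0…9.
Finally multiplying by (1 + z + z² + z³), the product of all factors after the first has coefficients 1,3,10,21,41,65,93,116,130,130 for degrees 0…9.
[z⁹] = 1·130 + 1·130 + 1·93 = 353.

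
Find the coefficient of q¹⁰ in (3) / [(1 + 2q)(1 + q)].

6141

The denominator gives the recurrence a_n = −3a_(n−1) − 2a_(n−2) for n ≥ 3; the numerator fixes a_0 = 3, a_1 = -9, a_2 = 21.
Iterating: 3, -9, 21, -45, 93, -189, 381, -765, 1533, -3069, 6141, so a_10 = 6141.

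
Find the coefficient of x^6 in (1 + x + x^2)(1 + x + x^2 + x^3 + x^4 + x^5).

2

(1 + x + x^2) has coefficients 1,1,1 for degrees 0…2.
(1 + x + x^2 + x^3 + x^4 + x^5) has coefficients 1,1,1,1,1,1,0 for degrees 0…6.
[x^6] = 1·0 + 1·1 + 1·1 = 2.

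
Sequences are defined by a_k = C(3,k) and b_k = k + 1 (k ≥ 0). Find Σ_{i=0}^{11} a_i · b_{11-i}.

84

This is [x^11] in the product of the two ordinary generating functions.
Σ = 1·12 + 3·11 + 3·10 + 1·9 + 0·8 + 0·7 + 0·6 + 0·5 + 0·4 + 0·3 + 0·2 + 0·1 = 84.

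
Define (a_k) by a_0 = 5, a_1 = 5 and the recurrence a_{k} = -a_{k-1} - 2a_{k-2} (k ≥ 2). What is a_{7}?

85

The ordinary generating function has denominator 1 + y + 2y^2.
Iterating the recurrence: a_0,…,a_{7} = 5, 5, -15, 5, 25, -35, -15, 85.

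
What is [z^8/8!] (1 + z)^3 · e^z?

529

The EGF product rule gives c_8 = Σ_{k_1+k_2=8} C(8; k_1,k_2) · ∏ g_i(k_i), where (1+z)^3 gives the falling factorial (3)_k; e^z gives (1)^k.
g_1(k) for k = 0…8: 1, 3, 6, 6, 0, 0, 0, 0, 0.
g_2(k) for k = 0…8: 1, 1, 1, 1, 1, 1, 1, 1, 1.
c_8 = Σ_k C(8,k)·g_1(k)·g_2(8−k) = 1·1·1 + 8·3·1 + 28·6·1 + 56·6·1 = 1 + 24 + 168 + 336 = 529.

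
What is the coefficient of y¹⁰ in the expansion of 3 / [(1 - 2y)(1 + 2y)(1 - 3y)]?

The denominator gives the recurrence a_n = 3a_(n−1) + 4a_(n−2) − 12a_(n−3) for n ≥ 3; the numerator fixes a_0 = 3, a_1 = 9, a_2 = 39.
Iterating: 3, 9, 39, 117, 399, 1197, 3783, 11349, 34815, 104445, 316407, so a_10 = 316407.

316407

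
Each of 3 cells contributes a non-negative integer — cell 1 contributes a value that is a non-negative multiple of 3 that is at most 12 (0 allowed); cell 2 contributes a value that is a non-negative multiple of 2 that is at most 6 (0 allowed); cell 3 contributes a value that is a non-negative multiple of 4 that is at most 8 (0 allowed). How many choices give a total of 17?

3

The generating function for the choices is (1 + t³ + t⁶ + t⁹ + t¹²)·(1 + t² + t⁴ + t⁶)·(1 + t⁴ + t⁸); the count is [t¹⁷].
(1 + t³ + t⁶ + t⁹ + t¹²) has coefficients 1,0,0,1,0,0,1,0,0,1,0,0,1 for degrees 0…12.
(1 + t² + t⁴ + t⁶) has coefficients 1,0,1,0,1,0,1,0,0,0,0,0,0,0,0,0,0,0 for degrees 0…17.
Finally multiplying by (1 + t⁴ + t⁸), the product of all factors after the first has coefficients 1,0,1,0,2,0,2,0,2,0,2,0,1,0,1,0,0,0 for degrees 0…17.
[t¹⁷] = 1·0 + 1·1 + 1·0 + 1·2 + 1·0 = 3.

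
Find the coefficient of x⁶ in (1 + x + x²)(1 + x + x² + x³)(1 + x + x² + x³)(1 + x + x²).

(1 + x + x²) has coefficients 1,1,1 for degrees 0…2.
(1 + x + x² + x³) has coefficients 1,1,1,1,0,0,0 for degrees 0…6.
Multiplying by (1 + x + x² + x³) gives running coefficients 1,2,3,4,3,2,1 for degrees 0…6.
Finally multiplying by (1 + x + x²), the product of all factors after the first has coefficients 1,3,6,9,10,9,6 for degrees 0…6.
[x⁶] = 1·6 + 1·9 + 1·10 = 25.

25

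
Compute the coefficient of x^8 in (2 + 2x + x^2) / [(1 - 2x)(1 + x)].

The denominator gives the recurrence a_n = a_(n−1) + 2a_(n−2) for n ≥ 3; the numerator fixes a_0 = 2, a_1 = 4, a_2 = 9.
Iterating: 2, 4, 9, 17, 35, 69, 139, 277, 555, so a_8 = 555.

555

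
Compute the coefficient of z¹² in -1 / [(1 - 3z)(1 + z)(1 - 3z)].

-5281195

The denominator gives the recurrence a_n = 5a_(n−1) − 3a_(n−2) − 9a_(n−3) for n ≥ 3; the numerator fixes a_0 = -1, a_1 = -5, a_2 = -22.
Iterating: -1, -5, -22, -86, -319, -1139, -3964, -13532, -45517, -151313, -498226, -1627538, -5281195, so a_12 = -5281195.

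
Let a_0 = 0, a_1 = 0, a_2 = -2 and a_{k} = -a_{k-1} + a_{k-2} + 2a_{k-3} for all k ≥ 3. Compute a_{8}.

6

The ordinary generating function has denominator 1 + x - x^2 - 2x^3.
Iterating the recurrence: a_0,…,a_{8} = 0, 0, -2, 2, -4, 2, -2, -4, 6.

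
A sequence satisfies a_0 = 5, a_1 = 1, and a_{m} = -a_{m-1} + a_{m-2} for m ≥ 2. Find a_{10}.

The ordinary generating function has denominator 1 + z - z^2.
Iterating the recurrence: a_0,…,a_{10} = 5, 1, 4, -3, 7, -10, 17, -27, 44, -71, 115.

115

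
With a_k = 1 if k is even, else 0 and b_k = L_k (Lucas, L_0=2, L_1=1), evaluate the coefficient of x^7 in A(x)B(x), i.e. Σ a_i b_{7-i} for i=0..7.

The convolution is the t^7 coefficient of A(t)B(t).
Σ = 1·29 + 0·18 + 1·11 + 0·7 + 1·4 + 0·3 + 1·1 + 0·2 = 45.

45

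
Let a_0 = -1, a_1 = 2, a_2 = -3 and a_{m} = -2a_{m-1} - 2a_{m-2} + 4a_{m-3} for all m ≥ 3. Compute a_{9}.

848

The ordinary generating function has denominator 1 + 2q + 2q^2 - 4q^3.
Iterating the recurrence: a_0,…,a_{9} = -1, 2, -3, -2, 18, -44, 44, 72, -408, 848.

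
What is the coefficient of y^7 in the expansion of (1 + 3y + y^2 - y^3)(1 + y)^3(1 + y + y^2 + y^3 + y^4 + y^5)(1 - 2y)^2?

33

(1 + 3y + y^2 - y^3) has coefficients 1,3,1,-1 for degrees 0…3.
(1 + y)^3 has coefficients 1,3,3,1,0,0,0,0 for degrees 0…7.
Multiplying by (1 + y + y^2 + y^3 + y^4 + y^5) gives running coefficients 1,4,7,8,8,8,7,4 for degrees 0…7.
Finally multiplying by (1 - 2y)^2, the product of all factors after the first has coefficients 1,0,-5,-4,4,8,7,8 for degrees 0…7.
[y^7] = 1·8 + 3·7 + 1·8 − 1·4 = 33.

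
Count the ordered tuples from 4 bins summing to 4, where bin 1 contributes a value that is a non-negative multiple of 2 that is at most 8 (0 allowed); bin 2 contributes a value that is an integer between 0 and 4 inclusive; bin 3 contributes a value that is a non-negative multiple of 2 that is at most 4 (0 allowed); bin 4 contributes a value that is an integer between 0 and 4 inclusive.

14

The generating function for the choices is (1 + x² + x⁴ + x⁶ + x⁸)·(1 + x + x² + x³ + x⁴)·(1 + x² + x⁴)·(1 + x + x² + x³ + x⁴); the count is [x⁴].
(1 + x² + x⁴ + x⁶ + x⁸) has coefficients 1,0,1,0,1 for degrees 0…4.
(1 + x + x² + x³ + x⁴) has coefficients 1,1,1,1,1 for degrees 0…4.
Multiplying by (1 + x² + x⁴) gives running coefficients 1,1,2,2,3 for degrees 0…4.
Finally multiplying by (1 + x + x² + x³ + x⁴), the product of all factors after the first has coefficients 1,2,4,6,9 for degrees 0…4.
[x⁴] = 1·9 + 1·4 + 1·1 = 14.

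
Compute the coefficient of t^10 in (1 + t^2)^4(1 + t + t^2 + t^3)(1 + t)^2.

(1 + t^2)^4 has coefficients 1,0,4,0,6,0,4,0,1 for degrees 0…8.
(1 + t + t^2 + t^3) has coefficients 1,1,1,1,0,0,0,0,0,0,0 for degrees 0…10.
Finally multiplying by (1 + t)^2, the product of all factors after the first has coefficients 1,3,4,4,3,1,0,0,0,0,0 for degrees 0…10.
[t^10] = 1·0 + 4·0 + 6·0 + 4·3 + 1·4 = 16.

16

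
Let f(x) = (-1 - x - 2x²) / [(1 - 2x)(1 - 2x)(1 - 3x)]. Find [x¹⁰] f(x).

-772414

The denominator gives the recurrence a_n = 7a_(n−1) − 16a_(n−2) + 12a_(n−3) for n ≥ 3; the numerator fixes a_0 = -1, a_1 = -8, a_2 = -42.
Iterating: -1, -8, -42, -178, -670, -2346, -7838, -25370, -80334, -250474, -772414, so a_10 = -772414.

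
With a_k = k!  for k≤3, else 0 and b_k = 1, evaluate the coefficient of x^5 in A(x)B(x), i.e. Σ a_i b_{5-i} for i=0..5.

10

This is [x^5] in the product of the two ordinary generating functions.
Σ = 1·1 + 1·1 + 2·1 + 6·1 + 0·1 + 0·1 = 10.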